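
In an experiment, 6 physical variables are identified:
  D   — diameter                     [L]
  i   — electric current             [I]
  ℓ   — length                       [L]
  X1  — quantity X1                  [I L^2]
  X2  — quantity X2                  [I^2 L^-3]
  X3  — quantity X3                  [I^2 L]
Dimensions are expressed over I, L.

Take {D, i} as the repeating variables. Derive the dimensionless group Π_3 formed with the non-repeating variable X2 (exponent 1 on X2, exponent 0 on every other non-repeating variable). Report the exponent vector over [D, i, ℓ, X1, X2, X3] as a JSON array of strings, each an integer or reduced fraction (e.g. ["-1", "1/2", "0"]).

["3", "-2", "0", "0", "1", "0"]

Write exponents as rows I,L / cols D,i,ℓ,X1,X2,X3:
  I: [ 0  1  0  1  2  2]
  L: [ 1  0  1  2 -3  1]
Row reduction gives pivot columns D,i; rank = 2
Pivot set = {D,i}, free = {ℓ,X1,X2,X3}
RREF:
  r0: [   1    0    1    2   -3    1]
  r1: [   0    1    0    1    2    2]
Fix exponent of X2 at 1, ℓ at 0, X1 at 0, X3 at 0; solve each RREF row for its pivot's exponent:
  r0: exp(D) + (-3)·1 = 0 ⇒ exp(D) = 3
  r1: exp(i) + (2)·1 = 0 ⇒ exp(i) = -2
Π_3 = D^3 · i^-2 · X2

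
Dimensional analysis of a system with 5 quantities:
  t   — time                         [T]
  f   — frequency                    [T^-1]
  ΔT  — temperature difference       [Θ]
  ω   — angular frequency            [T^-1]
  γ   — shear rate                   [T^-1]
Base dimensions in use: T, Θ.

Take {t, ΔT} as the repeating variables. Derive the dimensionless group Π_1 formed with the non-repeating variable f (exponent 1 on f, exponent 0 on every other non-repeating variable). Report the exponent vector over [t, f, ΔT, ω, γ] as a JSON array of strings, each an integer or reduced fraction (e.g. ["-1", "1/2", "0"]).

Exponent matrix [T,Θ] × [t,f,ΔT,ω,γ]:
  T: [ 1 -1  0 -1 -1]
  Θ: [ 0  0  1  0  0]
Row reduction gives pivot columns t,ΔT; rank = 2
Repeat: t,ΔT; free: f,ω,γ
RREF:
  r0: [   1   -1    0   -1   -1]
  r1: [   0    0    1    0    0]
Fix exponent of f at 1, ω at 0, γ at 0; solve each RREF row for its pivot's exponent:
  r0: exp(t) + (-1)·1 = 0 ⇒ exp(t) = 1
  r1: exp(ΔT) + (0)·1 = 0 ⇒ exp(ΔT) = 0
Π_1 = t · f

["1", "1", "0", "0", "0"]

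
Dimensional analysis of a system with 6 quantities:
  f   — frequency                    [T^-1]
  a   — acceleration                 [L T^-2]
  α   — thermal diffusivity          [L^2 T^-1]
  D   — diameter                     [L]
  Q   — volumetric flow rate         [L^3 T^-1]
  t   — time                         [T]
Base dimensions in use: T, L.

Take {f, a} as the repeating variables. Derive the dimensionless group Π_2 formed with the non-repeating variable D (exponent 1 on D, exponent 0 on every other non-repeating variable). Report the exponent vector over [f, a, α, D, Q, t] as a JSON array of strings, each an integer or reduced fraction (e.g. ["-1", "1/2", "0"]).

Write exponents as rows T,L / cols f,a,α,D,Q,t:
  T: [-1 -2 -1  0 -1  1]
  L: [ 0  1  2  1  3  0]
RREF → pivots at {f,a} ⇒ r = 2
Repeat: f,a; free: α,D,Q,t
RREF:
  r0: [   1    0   -3   -2   -5   -1]
  r1: [   0    1    2    1    3    0]
Fix exponent of D at 1, α at 0, Q at 0, t at 0; solve each RREF row for its pivot's exponent:
  r0: exp(f) + (-2)·1 = 0 ⇒ exp(f) = 2
  r1: exp(a) + (1)·1 = 0 ⇒ exp(a) = -1
Π_2 = f^2 · a^-1 · D

["2", "-1", "0", "1", "0", "0"]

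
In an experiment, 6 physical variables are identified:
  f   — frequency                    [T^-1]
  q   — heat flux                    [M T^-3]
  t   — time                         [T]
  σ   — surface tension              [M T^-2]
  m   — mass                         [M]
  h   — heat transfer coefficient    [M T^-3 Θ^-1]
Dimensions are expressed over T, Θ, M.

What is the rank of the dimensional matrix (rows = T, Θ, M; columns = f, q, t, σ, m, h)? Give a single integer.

3

Dimensional matrix (T×Θ×M by f×q×t×σ×m×h):
  T: [-1 -3  1 -2  0 -3]
  Θ: [ 0  0  0  0  0 -1]
  M: [ 0  1  0  1  1  1]
Echelon form has 3 nonzero rows (pivots: f,q,h)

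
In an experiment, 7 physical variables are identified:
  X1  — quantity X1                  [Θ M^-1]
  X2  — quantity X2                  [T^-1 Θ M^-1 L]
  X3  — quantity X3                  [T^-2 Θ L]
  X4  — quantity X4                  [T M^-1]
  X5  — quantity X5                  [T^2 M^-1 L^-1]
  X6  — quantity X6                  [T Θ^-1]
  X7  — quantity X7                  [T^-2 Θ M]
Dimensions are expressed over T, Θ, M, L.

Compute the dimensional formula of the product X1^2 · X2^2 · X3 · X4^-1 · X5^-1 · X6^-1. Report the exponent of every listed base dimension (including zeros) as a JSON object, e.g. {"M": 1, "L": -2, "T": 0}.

{"T": -8, "Θ": 6, "M": -2, "L": 4}

Dimensional matrix (T×Θ×M×L by X1×X2×X3×X4×X5×X6×X7):
  T: [ 0 -1 -2  1  2  1 -2]
  Θ: [ 1  1  1  0  0 -1  1]
  M: [-1 -1  0 -1 -1  0  1]
  L: [ 0  1  1  0 -1  0  0]
  [T]: (2)·0+(2)·-1+(1)·-2+(-1)·1+(-1)·2+(-1)·1 = -8
  [Θ]: (2)·1+(2)·1+(1)·1+(-1)·0+(-1)·0+(-1)·-1 = 6
  [M]: (2)·-1+(2)·-1+(1)·0+(-1)·-1+(-1)·-1+(-1)·0 = -2
  [L]: (2)·0+(2)·1+(1)·1+(-1)·0+(-1)·-1+(-1)·0 = 4
⇒ T^-8 Θ^6 M^-2 L^4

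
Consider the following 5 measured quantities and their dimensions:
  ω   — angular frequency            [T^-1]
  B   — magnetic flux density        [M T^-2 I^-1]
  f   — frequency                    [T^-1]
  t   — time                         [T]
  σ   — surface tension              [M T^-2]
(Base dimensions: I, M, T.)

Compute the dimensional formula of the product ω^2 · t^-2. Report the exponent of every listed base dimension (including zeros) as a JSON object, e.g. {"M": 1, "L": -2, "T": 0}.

Write exponents as rows I,M,T / cols ω,B,f,t,σ:
  I: [ 0 -1  0  0  0]
  M: [ 0  1  0  0  1]
  T: [-1 -2 -1  1 -2]
  [I]: (2)·0+(-2)·0 = 0
  [M]: (2)·0+(-2)·0 = 0
  [T]: (2)·-1+(-2)·1 = -4
⇒ T^-4

{"I": 0, "M": 0, "T": -4}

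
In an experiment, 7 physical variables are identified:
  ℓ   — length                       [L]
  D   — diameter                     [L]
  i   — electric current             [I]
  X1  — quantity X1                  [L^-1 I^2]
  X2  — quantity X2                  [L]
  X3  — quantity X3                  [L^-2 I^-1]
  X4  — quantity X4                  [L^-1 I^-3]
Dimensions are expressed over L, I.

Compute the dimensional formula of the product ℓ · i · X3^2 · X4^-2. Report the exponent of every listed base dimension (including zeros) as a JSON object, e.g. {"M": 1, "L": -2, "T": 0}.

Write exponents as rows L,I / cols ℓ,D,i,X1,X2,X3,X4:
  L: [ 1  1  0 -1  1 -2 -1]
  I: [ 0  0  1  2  0 -1 -3]
  [L]: (1)·1+(1)·0+(2)·-2+(-2)·-1 = -1
  [I]: (1)·0+(1)·1+(2)·-1+(-2)·-3 = 5
⇒ L^-1 I^5

{"L": -1, "I": 5}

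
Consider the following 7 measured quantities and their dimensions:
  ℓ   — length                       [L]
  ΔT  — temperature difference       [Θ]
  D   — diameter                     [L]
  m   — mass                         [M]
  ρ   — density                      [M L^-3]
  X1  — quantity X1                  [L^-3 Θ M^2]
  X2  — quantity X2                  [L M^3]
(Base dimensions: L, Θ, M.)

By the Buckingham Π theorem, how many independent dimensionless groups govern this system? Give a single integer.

4

Exponent matrix [L,Θ,M] × [ℓ,ΔT,D,m,ρ,X1,X2]:
  L: [ 1  0  1  0 -3 -3  1]
  Θ: [ 0  1  0  0  0  1  0]
  M: [ 0  0  0  1  1  2  3]
RREF → pivots at {ℓ,ΔT,m} ⇒ r = 3
n=7, r=3 ⇒ 4 dimensionless groups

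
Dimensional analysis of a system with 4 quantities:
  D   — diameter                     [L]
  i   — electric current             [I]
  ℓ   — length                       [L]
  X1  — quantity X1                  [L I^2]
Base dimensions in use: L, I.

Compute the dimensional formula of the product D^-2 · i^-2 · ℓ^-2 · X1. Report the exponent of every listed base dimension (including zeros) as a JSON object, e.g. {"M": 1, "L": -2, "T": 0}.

{"L": -3, "I": 0}

Exponent matrix [L,I] × [D,i,ℓ,X1]:
  L: [ 1  0  1  1]
  I: [ 0  1  0  2]
  [L]: (-2)·1+(-2)·0+(-2)·1+(1)·1 = -3
  [I]: (-2)·0+(-2)·1+(-2)·0+(1)·2 = 0
⇒ L^-3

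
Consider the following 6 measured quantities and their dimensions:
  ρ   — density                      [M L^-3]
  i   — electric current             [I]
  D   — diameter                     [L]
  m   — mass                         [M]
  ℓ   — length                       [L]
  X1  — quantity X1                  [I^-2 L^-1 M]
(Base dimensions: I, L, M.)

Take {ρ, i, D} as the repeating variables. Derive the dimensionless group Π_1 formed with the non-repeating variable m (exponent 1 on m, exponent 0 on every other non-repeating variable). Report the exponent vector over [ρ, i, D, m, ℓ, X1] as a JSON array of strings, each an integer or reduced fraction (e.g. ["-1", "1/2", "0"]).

Exponent matrix [I,L,M] × [ρ,i,D,m,ℓ,X1]:
  I: [ 0  1  0  0  0 -2]
  L: [-3  0  1  0  1 -1]
  M: [ 1  0  0  1  0  1]
Row reduction gives pivot columns ρ,i,D; rank = 3
Pivot set = {ρ,i,D}, free = {m,ℓ,X1}
RREF:
  r0: [   1    0    0    1    0    1]
  r1: [   0    1    0    0    0   -2]
  r2: [   0    0    1    3    1    2]
Fix exponent of m at 1, ℓ at 0, X1 at 0; solve each RREF row for its pivot's exponent:
  r0: exp(ρ) + (1)·1 = 0 ⇒ exp(ρ) = -1
  r1: exp(i) + (0)·1 = 0 ⇒ exp(i) = 0
  r2: exp(D) + (3)·1 = 0 ⇒ exp(D) = -3
Π_1 = ρ^-1 · D^-3 · m

["-1", "0", "-3", "1", "0", "0"]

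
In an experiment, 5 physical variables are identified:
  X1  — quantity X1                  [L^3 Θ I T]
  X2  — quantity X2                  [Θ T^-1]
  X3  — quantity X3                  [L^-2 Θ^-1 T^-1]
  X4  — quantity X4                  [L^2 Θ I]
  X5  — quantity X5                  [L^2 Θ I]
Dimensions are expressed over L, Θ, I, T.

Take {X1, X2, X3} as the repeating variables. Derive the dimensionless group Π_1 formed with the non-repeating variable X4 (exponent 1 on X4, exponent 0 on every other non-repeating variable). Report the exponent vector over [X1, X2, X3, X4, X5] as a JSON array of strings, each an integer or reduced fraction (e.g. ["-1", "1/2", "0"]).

Exponent matrix [L,Θ,I,T] × [X1,X2,X3,X4,X5]:
  L: [ 3  0 -2  2  2]
  Θ: [ 1  1 -1  1  1]
  I: [ 1  0  0  1  1]
  T: [ 1 -1 -1  0  0]
Row reduction gives pivot columns X1,X2,X3; rank = 3
Pivot set = {X1,X2,X3}, free = {X4,X5}
RREF:
  r0: [   1    0    0    1    1]
  r1: [   0    1    0  1/2  1/2]
  r2: [   0    0    1  1/2  1/2]
  r3: [   0    0    0    0    0]
Fix exponent of X4 at 1, X5 at 0; solve each RREF row for its pivot's exponent:
  r0: exp(X1) + (1)·1 = 0 ⇒ exp(X1) = -1
  r1: exp(X2) + (1/2)·1 = 0 ⇒ exp(X2) = -1/2
  r2: exp(X3) + (1/2)·1 = 0 ⇒ exp(X3) = -1/2
Π_1 = X1^-1 · X2^(-1/2) · X3^(-1/2) · X4

["-1", "-1/2", "-1/2", "1", "0"]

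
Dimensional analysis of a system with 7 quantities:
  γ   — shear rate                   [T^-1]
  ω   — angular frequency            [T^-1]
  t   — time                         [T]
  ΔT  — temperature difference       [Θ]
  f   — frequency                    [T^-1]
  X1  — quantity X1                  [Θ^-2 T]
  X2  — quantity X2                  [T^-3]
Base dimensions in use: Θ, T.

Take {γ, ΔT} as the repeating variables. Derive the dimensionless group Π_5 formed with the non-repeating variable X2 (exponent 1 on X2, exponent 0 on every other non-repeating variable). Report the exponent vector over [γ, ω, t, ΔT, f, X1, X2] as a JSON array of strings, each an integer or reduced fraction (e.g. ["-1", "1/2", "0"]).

Dimensional matrix (Θ×T by γ×ω×t×ΔT×f×X1×X2):
  Θ: [ 0  0  0  1  0 -2  0]
  T: [-1 -1  1  0 -1  1 -3]
Echelon form has 2 nonzero rows (pivots: γ,ΔT)
Repeat: γ,ΔT; free: ω,t,f,X1,X2
RREF:
  r0: [   1    1   -1    0    1   -1    3]
  r1: [   0    0    0    1    0   -2    0]
Fix exponent of X2 at 1, ω at 0, t at 0, f at 0, X1 at 0; solve each RREF row for its pivot's exponent:
  r0: exp(γ) + (3)·1 = 0 ⇒ exp(γ) = -3
  r1: exp(ΔT) + (0)·1 = 0 ⇒ exp(ΔT) = 0
Π_5 = γ^-3 · X2

["-3", "0", "0", "0", "0", "0", "1"]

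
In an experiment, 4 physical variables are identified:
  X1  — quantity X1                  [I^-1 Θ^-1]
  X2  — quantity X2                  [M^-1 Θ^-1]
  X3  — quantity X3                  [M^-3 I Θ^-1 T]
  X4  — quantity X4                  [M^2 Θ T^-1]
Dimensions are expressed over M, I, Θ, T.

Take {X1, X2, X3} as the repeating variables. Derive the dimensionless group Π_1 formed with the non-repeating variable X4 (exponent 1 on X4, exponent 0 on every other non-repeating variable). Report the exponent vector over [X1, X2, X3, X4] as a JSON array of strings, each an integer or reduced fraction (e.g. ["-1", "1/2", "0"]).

["1", "-1", "1", "1"]

Write exponents as rows M,I,Θ,T / cols X1,X2,X3,X4:
  M: [ 0 -1 -3  2]
  I: [-1  0  1  0]
  Θ: [-1 -1 -1  1]
  T: [ 0  0  1 -1]
Echelon form has 3 nonzero rows (pivots: X1,X2,X3)
Repeat: X1,X2,X3; free: X4
RREF:
  r0: [   1    0    0   -1]
  r1: [   0    1    0    1]
  r2: [   0    0    1   -1]
  r3: [   0    0    0    0]
Fix exponent of X4 at 1; solve each RREF row for its pivot's exponent:
  r0: exp(X1) + (-1)·1 = 0 ⇒ exp(X1) = 1
  r1: exp(X2) + (1)·1 = 0 ⇒ exp(X2) = -1
  r2: exp(X3) + (-1)·1 = 0 ⇒ exp(X3) = 1
Π_1 = X1 · X2^-1 · X3 · X4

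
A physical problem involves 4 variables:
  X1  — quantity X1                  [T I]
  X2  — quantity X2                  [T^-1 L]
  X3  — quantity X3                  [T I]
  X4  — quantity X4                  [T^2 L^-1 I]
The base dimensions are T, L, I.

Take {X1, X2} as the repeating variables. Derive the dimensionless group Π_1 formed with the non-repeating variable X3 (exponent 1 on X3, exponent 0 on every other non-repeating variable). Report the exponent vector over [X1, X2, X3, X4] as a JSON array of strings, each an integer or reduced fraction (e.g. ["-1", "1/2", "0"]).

Dimensional matrix (T×L×I by X1×X2×X3×X4):
  T: [ 1 -1  1  2]
  L: [ 0  1  0 -1]
  I: [ 1  0  1  1]
Echelon form has 2 nonzero rows (pivots: X1,X2)
Repeat: X1,X2; free: X3,X4
RREF:
  r0: [   1    0    1    1]
  r1: [   0    1    0   -1]
  r2: [   0    0    0    0]
Fix exponent of X3 at 1, X4 at 0; solve each RREF row for its pivot's exponent:
  r0: exp(X1) + (1)·1 = 0 ⇒ exp(X1) = -1
  r1: exp(X2) + (0)·1 = 0 ⇒ exp(X2) = 0
Π_1 = X1^-1 · X3

["-1", "0", "1", "0"]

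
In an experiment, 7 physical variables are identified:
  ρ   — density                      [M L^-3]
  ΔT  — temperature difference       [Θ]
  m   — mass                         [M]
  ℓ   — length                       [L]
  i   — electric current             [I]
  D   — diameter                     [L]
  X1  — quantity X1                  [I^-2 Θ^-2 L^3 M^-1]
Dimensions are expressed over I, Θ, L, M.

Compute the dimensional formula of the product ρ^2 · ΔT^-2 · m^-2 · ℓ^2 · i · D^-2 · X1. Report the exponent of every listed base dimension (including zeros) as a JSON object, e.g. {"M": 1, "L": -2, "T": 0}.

{"I": -1, "Θ": -4, "L": -3, "M": -1}

Write exponents as rows I,Θ,L,M / cols ρ,ΔT,m,ℓ,i,D,X1:
  I: [ 0  0  0  0  1  0 -2]
  Θ: [ 0  1  0  0  0  0 -2]
  L: [-3  0  0  1  0  1  3]
  M: [ 1  0  1  0  0  0 -1]
  [I]: (2)·0+(-2)·0+(-2)·0+(2)·0+(1)·1+(-2)·0+(1)·-2 = -1
  [Θ]: (2)·0+(-2)·1+(-2)·0+(2)·0+(1)·0+(-2)·0+(1)·-2 = -4
  [L]: (2)·-3+(-2)·0+(-2)·0+(2)·1+(1)·0+(-2)·1+(1)·3 = -3
  [M]: (2)·1+(-2)·0+(-2)·1+(2)·0+(1)·0+(-2)·0+(1)·-1 = -1
⇒ I^-1 Θ^-4 L^-3 M^-1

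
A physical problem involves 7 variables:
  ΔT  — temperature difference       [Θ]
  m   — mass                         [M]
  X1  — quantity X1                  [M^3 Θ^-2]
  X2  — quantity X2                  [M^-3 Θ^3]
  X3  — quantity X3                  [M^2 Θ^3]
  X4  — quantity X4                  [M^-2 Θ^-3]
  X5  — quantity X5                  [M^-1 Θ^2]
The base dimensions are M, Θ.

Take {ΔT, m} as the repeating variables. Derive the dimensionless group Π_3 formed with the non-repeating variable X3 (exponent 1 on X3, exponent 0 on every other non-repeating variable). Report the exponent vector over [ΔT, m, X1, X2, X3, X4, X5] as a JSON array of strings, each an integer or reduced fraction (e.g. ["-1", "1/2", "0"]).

Write exponents as rows M,Θ / cols ΔT,m,X1,X2,X3,X4,X5:
  M: [ 0  1  3 -3  2 -2 -1]
  Θ: [ 1  0 -2  3  3 -3  2]
RREF → pivots at {ΔT,m} ⇒ r = 2
Pivot set = {ΔT,m}, free = {X1,X2,X3,X4,X5}
RREF:
  r0: [   1    0   -2    3    3   -3    2]
  r1: [   0    1    3   -3    2   -2   -1]
Fix exponent of X3 at 1, X1 at 0, X2 at 0, X4 at 0, X5 at 0; solve each RREF row for its pivot's exponent:
  r0: exp(ΔT) + (3)·1 = 0 ⇒ exp(ΔT) = -3
  r1: exp(m) + (2)·1 = 0 ⇒ exp(m) = -2
Π_3 = ΔT^-3 · m^-2 · X3

["-3", "-2", "0", "0", "1", "0", "0"]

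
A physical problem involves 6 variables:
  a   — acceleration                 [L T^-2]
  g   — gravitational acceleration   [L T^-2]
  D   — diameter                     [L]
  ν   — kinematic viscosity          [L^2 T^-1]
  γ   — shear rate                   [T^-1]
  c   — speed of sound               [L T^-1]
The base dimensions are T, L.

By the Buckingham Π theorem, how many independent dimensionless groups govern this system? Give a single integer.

Exponent matrix [T,L] × [a,g,D,ν,γ,c]:
  T: [-2 -2  0 -1 -1 -1]
  L: [ 1  1  1  2  0  1]
RREF → pivots at {a,D} ⇒ r = 2
Π count = n − r = 6 − 2 = 4

4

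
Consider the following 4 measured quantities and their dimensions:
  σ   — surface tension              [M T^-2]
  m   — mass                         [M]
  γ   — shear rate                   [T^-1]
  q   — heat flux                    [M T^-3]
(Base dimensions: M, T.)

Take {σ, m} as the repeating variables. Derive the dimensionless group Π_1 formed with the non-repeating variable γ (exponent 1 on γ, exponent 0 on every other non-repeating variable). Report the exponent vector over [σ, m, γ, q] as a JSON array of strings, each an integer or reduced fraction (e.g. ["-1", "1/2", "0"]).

["-1/2", "1/2", "1", "0"]

Exponent matrix [M,T] × [σ,m,γ,q]:
  M: [ 1  1  0  1]
  T: [-2  0 -1 -3]
RREF → pivots at {σ,m} ⇒ r = 2
Pivot set = {σ,m}, free = {γ,q}
RREF:
  r0: [   1    0  1/2  3/2]
  r1: [   0    1 -1/2 -1/2]
Fix exponent of γ at 1, q at 0; solve each RREF row for its pivot's exponent:
  r0: exp(σ) + (1/2)·1 = 0 ⇒ exp(σ) = -1/2
  r1: exp(m) + (-1/2)·1 = 0 ⇒ exp(m) = 1/2
Π_1 = σ^(-1/2) · m^(1/2) · γ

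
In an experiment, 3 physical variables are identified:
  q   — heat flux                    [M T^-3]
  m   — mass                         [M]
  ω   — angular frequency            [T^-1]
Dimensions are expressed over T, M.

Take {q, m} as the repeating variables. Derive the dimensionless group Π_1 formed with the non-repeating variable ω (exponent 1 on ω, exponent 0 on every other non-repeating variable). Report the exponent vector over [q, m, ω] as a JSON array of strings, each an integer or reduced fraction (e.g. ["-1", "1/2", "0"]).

Exponent matrix [T,M] × [q,m,ω]:
  T: [-3  0 -1]
  M: [ 1  1  0]
Echelon form has 2 nonzero rows (pivots: q,m)
Pivot set = {q,m}, free = {ω}
RREF:
  r0: [   1    0  1/3]
  r1: [   0    1 -1/3]
Fix exponent of ω at 1; solve each RREF row for its pivot's exponent:
  r0: exp(q) + (1/3)·1 = 0 ⇒ exp(q) = -1/3
  r1: exp(m) + (-1/3)·1 = 0 ⇒ exp(m) = 1/3
Π_1 = q^(-1/3) · m^(1/3) · ω

["-1/3", "1/3", "1"]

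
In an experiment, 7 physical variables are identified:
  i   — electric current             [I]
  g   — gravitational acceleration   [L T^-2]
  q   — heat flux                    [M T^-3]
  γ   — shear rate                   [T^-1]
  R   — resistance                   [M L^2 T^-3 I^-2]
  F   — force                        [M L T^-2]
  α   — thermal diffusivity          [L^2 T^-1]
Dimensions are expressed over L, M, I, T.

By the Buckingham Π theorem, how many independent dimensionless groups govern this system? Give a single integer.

3

Exponent matrix [L,M,I,T] × [i,g,q,γ,R,F,α]:
  L: [ 0  1  0  0  2  1  2]
  M: [ 0  0  1  0  1  1  0]
  I: [ 1  0  0  0 -2  0  0]
  T: [ 0 -2 -3 -1 -3 -2 -1]
Row reduction gives pivot columns i,g,q,γ; rank = 4
n=7, r=4 ⇒ 3 dimensionless groups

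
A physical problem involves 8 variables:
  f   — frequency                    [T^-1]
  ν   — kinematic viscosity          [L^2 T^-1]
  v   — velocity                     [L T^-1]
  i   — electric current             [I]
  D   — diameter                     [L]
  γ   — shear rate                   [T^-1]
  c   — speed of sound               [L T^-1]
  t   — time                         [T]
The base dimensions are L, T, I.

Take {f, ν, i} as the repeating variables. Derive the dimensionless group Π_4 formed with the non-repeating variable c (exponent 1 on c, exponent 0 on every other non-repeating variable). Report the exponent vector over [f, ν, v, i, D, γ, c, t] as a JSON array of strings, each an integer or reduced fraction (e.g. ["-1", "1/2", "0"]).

["-1/2", "-1/2", "0", "0", "0", "0", "1", "0"]

Write exponents as rows L,T,I / cols f,ν,v,i,D,γ,c,t:
  L: [ 0  2  1  0  1  0  1  0]
  T: [-1 -1 -1  0  0 -1 -1  1]
  I: [ 0  0  0  1  0  0  0  0]
Echelon form has 3 nonzero rows (pivots: f,ν,i)
Repeat: f,ν,i; free: v,D,γ,c,t
RREF:
  r0: [   1    0  1/2    0 -1/2    1  1/2   -1]
  r1: [   0    1  1/2    0  1/2    0  1/2    0]
  r2: [   0    0    0    1    0    0    0    0]
Fix exponent of c at 1, v at 0, D at 0, γ at 0, t at 0; solve each RREF row for its pivot's exponent:
  r0: exp(f) + (1/2)·1 = 0 ⇒ exp(f) = -1/2
  r1: exp(ν) + (1/2)·1 = 0 ⇒ exp(ν) = -1/2
  r2: exp(i) + (0)·1 = 0 ⇒ exp(i) = 0
Π_4 = f^(-1/2) · ν^(-1/2) · c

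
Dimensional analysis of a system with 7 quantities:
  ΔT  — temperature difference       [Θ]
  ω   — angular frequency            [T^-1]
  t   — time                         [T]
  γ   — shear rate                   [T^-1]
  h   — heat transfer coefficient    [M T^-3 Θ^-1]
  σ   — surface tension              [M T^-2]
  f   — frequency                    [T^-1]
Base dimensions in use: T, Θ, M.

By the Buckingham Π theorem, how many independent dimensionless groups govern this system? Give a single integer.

Write exponents as rows T,Θ,M / cols ΔT,ω,t,γ,h,σ,f:
  T: [ 0 -1  1 -1 -3 -2 -1]
  Θ: [ 1  0  0  0 -1  0  0]
  M: [ 0  0  0  0  1  1  0]
Echelon form has 3 nonzero rows (pivots: ΔT,ω,h)
n=7, r=3 ⇒ 4 dimensionless groups

4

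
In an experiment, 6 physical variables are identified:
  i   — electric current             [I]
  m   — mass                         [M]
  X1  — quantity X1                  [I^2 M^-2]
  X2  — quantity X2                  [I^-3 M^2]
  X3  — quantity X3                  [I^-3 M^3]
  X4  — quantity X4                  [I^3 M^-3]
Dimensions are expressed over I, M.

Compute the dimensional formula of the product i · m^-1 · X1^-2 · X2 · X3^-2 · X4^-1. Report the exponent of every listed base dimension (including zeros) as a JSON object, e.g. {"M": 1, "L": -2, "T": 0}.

Dimensional matrix (I×M by i×m×X1×X2×X3×X4):
  I: [ 1  0  2 -3 -3  3]
  M: [ 0  1 -2  2  3 -3]
  [I]: (1)·1+(-1)·0+(-2)·2+(1)·-3+(-2)·-3+(-1)·3 = -3
  [M]: (1)·0+(-1)·1+(-2)·-2+(1)·2+(-2)·3+(-1)·-3 = 2
⇒ I^-3 M^2

{"I": -3, "M": 2}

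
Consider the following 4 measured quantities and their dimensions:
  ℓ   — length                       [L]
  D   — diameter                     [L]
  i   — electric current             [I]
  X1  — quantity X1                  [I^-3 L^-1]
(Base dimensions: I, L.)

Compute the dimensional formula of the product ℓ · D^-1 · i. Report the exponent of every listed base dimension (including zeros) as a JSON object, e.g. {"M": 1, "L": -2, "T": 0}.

Write exponents as rows I,L / cols ℓ,D,i,X1:
  I: [ 0  0  1 -3]
  L: [ 1  1  0 -1]
  [I]: (1)·0+(-1)·0+(1)·1 = 1
  [L]: (1)·1+(-1)·1+(1)·0 = 0
⇒ I

{"I": 1, "L": 0}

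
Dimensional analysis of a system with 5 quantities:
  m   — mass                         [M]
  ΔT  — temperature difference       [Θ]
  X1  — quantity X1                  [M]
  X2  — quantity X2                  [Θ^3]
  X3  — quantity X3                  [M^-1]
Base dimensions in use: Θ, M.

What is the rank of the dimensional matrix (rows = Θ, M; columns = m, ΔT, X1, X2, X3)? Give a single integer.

2

Exponent matrix [Θ,M] × [m,ΔT,X1,X2,X3]:
  Θ: [ 0  1  0  3  0]
  M: [ 1  0  1  0 -1]
RREF → pivots at {m,ΔT} ⇒ r = 2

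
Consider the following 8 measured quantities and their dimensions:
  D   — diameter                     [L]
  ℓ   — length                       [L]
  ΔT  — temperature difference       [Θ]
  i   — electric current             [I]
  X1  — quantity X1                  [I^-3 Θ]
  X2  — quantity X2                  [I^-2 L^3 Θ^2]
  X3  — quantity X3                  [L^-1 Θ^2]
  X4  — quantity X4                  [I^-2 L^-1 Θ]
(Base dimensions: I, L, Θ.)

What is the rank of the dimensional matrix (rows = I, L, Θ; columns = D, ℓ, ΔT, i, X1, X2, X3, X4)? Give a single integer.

Dimensional matrix (I×L×Θ by D×ℓ×ΔT×i×X1×X2×X3×X4):
  I: [ 0  0  0  1 -3 -2  0 -2]
  L: [ 1  1  0  0  0  3 -1 -1]
  Θ: [ 0  0  1  0  1  2  2  1]
RREF → pivots at {D,ΔT,i} ⇒ r = 3

3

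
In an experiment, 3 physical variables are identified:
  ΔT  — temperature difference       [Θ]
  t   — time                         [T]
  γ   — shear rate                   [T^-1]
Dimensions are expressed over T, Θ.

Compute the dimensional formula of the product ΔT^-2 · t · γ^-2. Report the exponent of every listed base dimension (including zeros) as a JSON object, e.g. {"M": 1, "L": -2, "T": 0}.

Write exponents as rows T,Θ / cols ΔT,t,γ:
  T: [ 0  1 -1]
  Θ: [ 1  0  0]
  [T]: (-2)·0+(1)·1+(-2)·-1 = 3
  [Θ]: (-2)·1+(1)·0+(-2)·0 = -2
⇒ T^3 Θ^-2

{"T": 3, "Θ": -2}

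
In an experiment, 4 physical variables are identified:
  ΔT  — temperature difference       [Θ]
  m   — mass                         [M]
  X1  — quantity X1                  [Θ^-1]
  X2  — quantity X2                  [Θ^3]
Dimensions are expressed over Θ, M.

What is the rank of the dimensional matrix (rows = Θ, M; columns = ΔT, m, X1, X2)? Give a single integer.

Write exponents as rows Θ,M / cols ΔT,m,X1,X2:
  Θ: [ 1  0 -1  3]
  M: [ 0  1  0  0]
RREF → pivots at {ΔT,m} ⇒ r = 2

2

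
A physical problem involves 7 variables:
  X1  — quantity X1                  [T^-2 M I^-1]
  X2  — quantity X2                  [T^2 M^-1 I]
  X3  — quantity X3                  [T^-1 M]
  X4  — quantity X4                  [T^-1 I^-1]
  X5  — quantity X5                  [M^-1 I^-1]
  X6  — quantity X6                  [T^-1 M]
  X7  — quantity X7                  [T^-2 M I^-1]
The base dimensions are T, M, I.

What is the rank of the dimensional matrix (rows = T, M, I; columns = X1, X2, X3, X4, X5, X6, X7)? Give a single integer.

2

Write exponents as rows T,M,I / cols X1,X2,X3,X4,X5,X6,X7:
  T: [-2  2 -1 -1  0 -1 -2]
  M: [ 1 -1  1  0 -1  1  1]
  I: [-1  1  0 -1 -1  0 -1]
Echelon form has 2 nonzero rows (pivots: X1,X3)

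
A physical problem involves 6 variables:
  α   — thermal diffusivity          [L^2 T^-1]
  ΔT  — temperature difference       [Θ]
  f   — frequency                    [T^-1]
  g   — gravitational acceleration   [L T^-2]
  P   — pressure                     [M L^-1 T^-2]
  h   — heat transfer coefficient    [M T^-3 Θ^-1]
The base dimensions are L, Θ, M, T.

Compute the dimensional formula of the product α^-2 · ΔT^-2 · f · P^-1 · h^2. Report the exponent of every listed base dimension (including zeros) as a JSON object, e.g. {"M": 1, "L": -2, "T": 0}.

{"L": -3, "Θ": -4, "M": 1, "T": -3}

Write exponents as rows L,Θ,M,T / cols α,ΔT,f,g,P,h:
  L: [ 2  0  0  1 -1  0]
  Θ: [ 0  1  0  0  0 -1]
  M: [ 0  0  0  0  1  1]
  T: [-1  0 -1 -2 -2 -3]
  [L]: (-2)·2+(-2)·0+(1)·0+(-1)·-1+(2)·0 = -3
  [Θ]: (-2)·0+(-2)·1+(1)·0+(-1)·0+(2)·-1 = -4
  [M]: (-2)·0+(-2)·0+(1)·0+(-1)·1+(2)·1 = 1
  [T]: (-2)·-1+(-2)·0+(1)·-1+(-1)·-2+(2)·-3 = -3
⇒ L^-3 Θ^-4 M T^-3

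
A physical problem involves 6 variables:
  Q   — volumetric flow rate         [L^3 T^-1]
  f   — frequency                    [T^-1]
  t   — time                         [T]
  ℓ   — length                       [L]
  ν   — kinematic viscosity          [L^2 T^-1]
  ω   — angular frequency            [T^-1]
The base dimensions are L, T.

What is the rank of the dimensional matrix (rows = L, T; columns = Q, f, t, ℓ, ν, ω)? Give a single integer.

Dimensional matrix (L×T by Q×f×t×ℓ×ν×ω):
  L: [ 3  0  0  1  2  0]
  T: [-1 -1  1  0 -1 -1]
Row reduction gives pivot columns Q,f; rank = 2

2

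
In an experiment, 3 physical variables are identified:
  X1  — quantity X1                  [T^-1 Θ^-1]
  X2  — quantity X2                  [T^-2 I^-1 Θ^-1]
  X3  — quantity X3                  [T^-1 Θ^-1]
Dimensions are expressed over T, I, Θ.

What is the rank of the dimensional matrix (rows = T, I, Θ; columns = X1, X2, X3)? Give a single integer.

2

Dimensional matrix (T×I×Θ by X1×X2×X3):
  T: [-1 -2 -1]
  I: [ 0 -1  0]
  Θ: [-1 -1 -1]
Echelon form has 2 nonzero rows (pivots: X1,X2)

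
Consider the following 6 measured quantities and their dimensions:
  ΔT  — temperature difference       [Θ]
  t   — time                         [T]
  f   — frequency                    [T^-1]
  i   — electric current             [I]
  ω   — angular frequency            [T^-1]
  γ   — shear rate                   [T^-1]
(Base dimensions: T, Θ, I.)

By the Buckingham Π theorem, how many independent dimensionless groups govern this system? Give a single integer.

Write exponents as rows T,Θ,I / cols ΔT,t,f,i,ω,γ:
  T: [ 0  1 -1  0 -1 -1]
  Θ: [ 1  0  0  0  0  0]
  I: [ 0  0  0  1  0  0]
Echelon form has 3 nonzero rows (pivots: ΔT,t,i)
6 vars − rank 3 = 3 Π groups

3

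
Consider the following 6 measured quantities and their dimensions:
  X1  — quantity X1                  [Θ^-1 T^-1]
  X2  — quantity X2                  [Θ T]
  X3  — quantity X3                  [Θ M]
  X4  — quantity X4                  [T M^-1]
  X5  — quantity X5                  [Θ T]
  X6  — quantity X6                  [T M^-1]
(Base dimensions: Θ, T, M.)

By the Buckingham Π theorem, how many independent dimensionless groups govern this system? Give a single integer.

4

Dimensional matrix (Θ×T×M by X1×X2×X3×X4×X5×X6):
  Θ: [-1  1  1  0  1  0]
  T: [-1  1  0  1  1  1]
  M: [ 0  0  1 -1  0 -1]
Row reduction gives pivot columns X1,X3; rank = 2
n=6, r=2 ⇒ 4 dimensionless groups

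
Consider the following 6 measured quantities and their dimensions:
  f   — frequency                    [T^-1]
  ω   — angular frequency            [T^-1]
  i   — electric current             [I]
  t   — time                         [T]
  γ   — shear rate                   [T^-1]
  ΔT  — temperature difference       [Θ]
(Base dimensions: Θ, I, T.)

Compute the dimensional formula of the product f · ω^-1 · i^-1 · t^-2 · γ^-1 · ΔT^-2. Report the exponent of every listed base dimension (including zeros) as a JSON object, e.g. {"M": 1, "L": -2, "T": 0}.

{"Θ": -2, "I": -1, "T": -1}

Exponent matrix [Θ,I,T] × [f,ω,i,t,γ,ΔT]:
  Θ: [ 0  0  0  0  0  1]
  I: [ 0  0  1  0  0  0]
  T: [-1 -1  0  1 -1  0]
  [Θ]: (1)·0+(-1)·0+(-1)·0+(-2)·0+(-1)·0+(-2)·1 = -2
  [I]: (1)·0+(-1)·0+(-1)·1+(-2)·0+(-1)·0+(-2)·0 = -1
  [T]: (1)·-1+(-1)·-1+(-1)·0+(-2)·1+(-1)·-1+(-2)·0 = -1
⇒ Θ^-2 I^-1 T^-1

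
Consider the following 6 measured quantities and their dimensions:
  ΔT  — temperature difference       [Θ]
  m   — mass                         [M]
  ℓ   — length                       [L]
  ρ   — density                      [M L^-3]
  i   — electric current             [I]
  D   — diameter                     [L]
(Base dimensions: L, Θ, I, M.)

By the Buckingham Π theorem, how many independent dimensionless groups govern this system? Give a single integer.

Exponent matrix [L,Θ,I,M] × [ΔT,m,ℓ,ρ,i,D]:
  L: [ 0  0  1 -3  0  1]
  Θ: [ 1  0  0  0  0  0]
  I: [ 0  0  0  0  1  0]
  M: [ 0  1  0  1  0  0]
Row reduction gives pivot columns ΔT,m,ℓ,i; rank = 4
n=6, r=4 ⇒ 2 dimensionless groups

2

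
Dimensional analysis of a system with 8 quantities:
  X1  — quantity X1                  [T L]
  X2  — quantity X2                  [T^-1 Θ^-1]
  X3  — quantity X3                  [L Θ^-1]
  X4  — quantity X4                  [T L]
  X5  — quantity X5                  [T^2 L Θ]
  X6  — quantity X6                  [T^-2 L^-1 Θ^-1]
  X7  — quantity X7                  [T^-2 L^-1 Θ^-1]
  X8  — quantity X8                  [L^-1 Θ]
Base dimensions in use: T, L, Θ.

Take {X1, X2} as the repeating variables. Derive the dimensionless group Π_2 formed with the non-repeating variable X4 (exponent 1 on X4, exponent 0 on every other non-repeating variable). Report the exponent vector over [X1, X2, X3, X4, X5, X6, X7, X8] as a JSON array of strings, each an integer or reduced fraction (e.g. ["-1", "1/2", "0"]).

Dimensional matrix (T×L×Θ by X1×X2×X3×X4×X5×X6×X7×X8):
  T: [ 1 -1  0  1  2 -2 -2  0]
  L: [ 1  0  1  1  1 -1 -1 -1]
  Θ: [ 0 -1 -1  0  1 -1 -1  1]
Echelon form has 2 nonzero rows (pivots: X1,X2)
Repeat: X1,X2; free: X3,X4,X5,X6,X7,X8
RREF:
  r0: [   1    0    1    1    1   -1   -1   -1]
  r1: [   0    1    1    0   -1    1    1   -1]
  r2: [   0    0    0    0    0    0    0    0]
Fix exponent of X4 at 1, X3 at 0, X5 at 0, X6 at 0, X7 at 0, X8 at 0; solve each RREF row for its pivot's exponent:
  r0: exp(X1) + (1)·1 = 0 ⇒ exp(X1) = -1
  r1: exp(X2) + (0)·1 = 0 ⇒ exp(X2) = 0
Π_2 = X1^-1 · X4

["-1", "0", "0", "1", "0", "0", "0", "0"]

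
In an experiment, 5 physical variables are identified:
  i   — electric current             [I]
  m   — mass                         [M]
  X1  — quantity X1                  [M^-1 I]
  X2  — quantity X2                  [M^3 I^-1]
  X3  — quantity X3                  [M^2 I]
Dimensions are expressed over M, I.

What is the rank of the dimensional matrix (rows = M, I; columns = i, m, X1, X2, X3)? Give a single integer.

Write exponents as rows M,I / cols i,m,X1,X2,X3:
  M: [ 0  1 -1  3  2]
  I: [ 1  0  1 -1  1]
RREF → pivots at {i,m} ⇒ r = 2

2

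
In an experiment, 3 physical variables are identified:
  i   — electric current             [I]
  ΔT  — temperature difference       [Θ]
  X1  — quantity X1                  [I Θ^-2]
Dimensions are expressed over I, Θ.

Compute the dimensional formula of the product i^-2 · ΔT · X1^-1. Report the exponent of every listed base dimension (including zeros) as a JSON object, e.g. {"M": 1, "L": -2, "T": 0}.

Dimensional matrix (I×Θ by i×ΔT×X1):
  I: [ 1  0  1]
  Θ: [ 0  1 -2]
  [I]: (-2)·1+(1)·0+(-1)·1 = -3
  [Θ]: (-2)·0+(1)·1+(-1)·-2 = 3
⇒ I^-3 Θ^3

{"I": -3, "Θ": 3}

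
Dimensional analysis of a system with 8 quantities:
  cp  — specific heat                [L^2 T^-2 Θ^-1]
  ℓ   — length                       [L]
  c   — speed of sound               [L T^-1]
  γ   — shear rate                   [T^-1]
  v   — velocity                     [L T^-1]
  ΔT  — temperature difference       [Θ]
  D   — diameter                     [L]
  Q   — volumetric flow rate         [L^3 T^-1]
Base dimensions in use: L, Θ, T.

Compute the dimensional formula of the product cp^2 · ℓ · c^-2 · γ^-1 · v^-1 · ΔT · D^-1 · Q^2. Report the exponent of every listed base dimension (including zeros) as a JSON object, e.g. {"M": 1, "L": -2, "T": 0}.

{"L": 7, "Θ": -1, "T": -2}

Dimensional matrix (L×Θ×T by cp×ℓ×c×γ×v×ΔT×D×Q):
  L: [ 2  1  1  0  1  0  1  3]
  Θ: [-1  0  0  0  0  1  0  0]
  T: [-2  0 -1 -1 -1  0  0 -1]
  [L]: (2)·2+(1)·1+(-2)·1+(-1)·0+(-1)·1+(1)·0+(-1)·1+(2)·3 = 7
  [Θ]: (2)·-1+(1)·0+(-2)·0+(-1)·0+(-1)·0+(1)·1+(-1)·0+(2)·0 = -1
  [T]: (2)·-2+(1)·0+(-2)·-1+(-1)·-1+(-1)·-1+(1)·0+(-1)·0+(2)·-1 = -2
⇒ L^7 Θ^-1 T^-2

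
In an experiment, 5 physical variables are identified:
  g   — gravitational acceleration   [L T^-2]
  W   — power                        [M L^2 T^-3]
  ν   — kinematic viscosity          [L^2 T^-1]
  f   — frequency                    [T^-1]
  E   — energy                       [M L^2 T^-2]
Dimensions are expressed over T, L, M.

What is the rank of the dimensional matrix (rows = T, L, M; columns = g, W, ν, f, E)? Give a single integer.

Write exponents as rows T,L,M / cols g,W,ν,f,E:
  T: [-2 -3 -1 -1 -2]
  L: [ 1  2  2  0  2]
  M: [ 0  1  0  0  1]
Row reduction gives pivot columns g,W,ν; rank = 3

3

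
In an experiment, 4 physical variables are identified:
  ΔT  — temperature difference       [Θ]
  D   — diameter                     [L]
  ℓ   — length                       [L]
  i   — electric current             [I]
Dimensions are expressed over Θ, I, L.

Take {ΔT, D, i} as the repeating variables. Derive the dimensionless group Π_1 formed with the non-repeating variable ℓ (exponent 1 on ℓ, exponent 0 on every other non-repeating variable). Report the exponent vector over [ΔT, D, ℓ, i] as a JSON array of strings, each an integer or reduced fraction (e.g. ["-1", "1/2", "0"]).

["0", "-1", "1", "0"]

Exponent matrix [Θ,I,L] × [ΔT,D,ℓ,i]:
  Θ: [ 1  0  0  0]
  I: [ 0  0  0  1]
  L: [ 0  1  1  0]
RREF → pivots at {ΔT,D,i} ⇒ r = 3
Repeat: ΔT,D,i; free: ℓ
RREF:
  r0: [   1    0    0    0]
  r1: [   0    1    1    0]
  r2: [   0    0    0    1]
Fix exponent of ℓ at 1; solve each RREF row for its pivot's exponent:
  r0: exp(ΔT) + (0)·1 = 0 ⇒ exp(ΔT) = 0
  r1: exp(D) + (1)·1 = 0 ⇒ exp(D) = -1
  r2: exp(i) + (0)·1 = 0 ⇒ exp(i) = 0
Π_1 = D^-1 · ℓ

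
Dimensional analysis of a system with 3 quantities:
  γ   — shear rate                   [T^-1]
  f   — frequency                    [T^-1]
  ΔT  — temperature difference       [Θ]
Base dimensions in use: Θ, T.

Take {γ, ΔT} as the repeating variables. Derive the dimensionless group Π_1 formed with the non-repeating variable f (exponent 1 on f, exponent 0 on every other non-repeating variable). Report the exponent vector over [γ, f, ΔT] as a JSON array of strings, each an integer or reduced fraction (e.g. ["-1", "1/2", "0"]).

Dimensional matrix (Θ×T by γ×f×ΔT):
  Θ: [ 0  0  1]
  T: [-1 -1  0]
Row reduction gives pivot columns γ,ΔT; rank = 2
Pivot set = {γ,ΔT}, free = {f}
RREF:
  r0: [   1    1    0]
  r1: [   0    0    1]
Fix exponent of f at 1; solve each RREF row for its pivot's exponent:
  r0: exp(γ) + (1)·1 = 0 ⇒ exp(γ) = -1
  r1: exp(ΔT) + (0)·1 = 0 ⇒ exp(ΔT) = 0
Π_1 = γ^-1 · f

["-1", "1", "0"]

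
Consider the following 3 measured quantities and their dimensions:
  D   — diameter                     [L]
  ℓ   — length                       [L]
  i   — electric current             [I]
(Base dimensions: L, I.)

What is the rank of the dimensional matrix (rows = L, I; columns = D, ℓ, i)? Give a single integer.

Dimensional matrix (L×I by D×ℓ×i):
  L: [ 1  1  0]
  I: [ 0  0  1]
RREF → pivots at {D,i} ⇒ r = 2

2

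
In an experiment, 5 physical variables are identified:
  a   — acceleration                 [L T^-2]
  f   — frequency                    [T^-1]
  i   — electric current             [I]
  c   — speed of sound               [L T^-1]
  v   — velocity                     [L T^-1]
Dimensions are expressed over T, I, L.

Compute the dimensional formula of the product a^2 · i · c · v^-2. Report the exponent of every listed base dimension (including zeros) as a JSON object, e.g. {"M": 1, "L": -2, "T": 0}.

Exponent matrix [T,I,L] × [a,f,i,c,v]:
  T: [-2 -1  0 -1 -1]
  I: [ 0  0  1  0  0]
  L: [ 1  0  0  1  1]
  [T]: (2)·-2+(1)·0+(1)·-1+(-2)·-1 = -3
  [I]: (2)·0+(1)·1+(1)·0+(-2)·0 = 1
  [L]: (2)·1+(1)·0+(1)·1+(-2)·1 = 1
⇒ T^-3 I L

{"T": -3, "I": 1, "L": 1}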